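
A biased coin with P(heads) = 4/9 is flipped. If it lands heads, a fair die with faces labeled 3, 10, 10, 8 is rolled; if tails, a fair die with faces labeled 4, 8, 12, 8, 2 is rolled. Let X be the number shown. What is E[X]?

E[X | heads] = (3+10+10+8)/4 = 31/4.
E[X | tails] = (4+8+12+8+2)/5 = 34/5.
By the law of total expectation,
E[X] = (4/9)·(31/4) + (5/9)·(34/5) = 65/9.

65/9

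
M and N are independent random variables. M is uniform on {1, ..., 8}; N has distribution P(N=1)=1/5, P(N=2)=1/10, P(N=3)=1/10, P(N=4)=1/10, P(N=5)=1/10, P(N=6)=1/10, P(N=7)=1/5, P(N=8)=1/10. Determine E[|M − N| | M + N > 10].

P(M + N > 10) = 13/40.
Summing |M−N|·P(x,y) over outcomes with M + N > 10 gives 51/80.
E[|M − N| | M + N > 10] = (51/80) / (13/40) = 51/26.

51/26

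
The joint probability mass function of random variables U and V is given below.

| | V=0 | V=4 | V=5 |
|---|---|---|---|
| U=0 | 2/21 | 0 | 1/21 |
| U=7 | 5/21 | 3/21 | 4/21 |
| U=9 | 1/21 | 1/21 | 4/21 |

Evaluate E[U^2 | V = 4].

P(V = 4) = 4/21.
Summing U^2·P(U=x,V=y) over the conditioning event gives 76/7.
E[U^2 | V = 4] = (76/7) / (4/21) = 57.

57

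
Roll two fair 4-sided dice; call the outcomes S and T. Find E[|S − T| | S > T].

P(S > T) = 3/8.
Summing |S−T|·P(x,y) over outcomes with S > T gives 5/8.
E[|S − T| | S > T] = (5/8) / (3/8) = 5/3.

5/3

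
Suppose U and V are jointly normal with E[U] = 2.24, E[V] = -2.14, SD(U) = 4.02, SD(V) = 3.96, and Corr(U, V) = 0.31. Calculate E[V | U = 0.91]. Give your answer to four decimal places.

-2.5461

E[V | U=x] = μ_V + ρ(σ_V/σ_U)(x − μ_U) for jointly normal variables.
E[V | U=0.91] = -2.14 + (0.31)·(3.96/4.02)·(0.91 − (2.24)) = -2.14 + (0.30537)·(-1.33) = -2.5461.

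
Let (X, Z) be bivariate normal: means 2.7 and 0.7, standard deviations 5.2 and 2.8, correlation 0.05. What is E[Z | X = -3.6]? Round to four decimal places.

0.5304

For a bivariate normal, E[Z | X=x] = μ_Z + ρ·(σ_Z/σ_X)·(x − μ_X).
E[Z | X=-3.6] = 0.7 + (0.05)·(2.8/5.2)·(-3.6 − (2.7)) = 0.7 + (0.026923)·(-6.3) = 0.5304.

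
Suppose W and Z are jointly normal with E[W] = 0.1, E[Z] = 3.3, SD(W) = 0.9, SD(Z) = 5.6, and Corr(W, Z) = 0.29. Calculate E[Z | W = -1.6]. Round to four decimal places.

0.2324

The regression of Z on W has slope ρ·σ_Z/σ_W and passes through (μ_W, μ_Z).
E[Z | W=-1.6] = 3.3 + (0.29)·(5.6/0.9)·(-1.6 − (0.1)) = 3.3 + (1.804444)·(-1.7) = 0.2324.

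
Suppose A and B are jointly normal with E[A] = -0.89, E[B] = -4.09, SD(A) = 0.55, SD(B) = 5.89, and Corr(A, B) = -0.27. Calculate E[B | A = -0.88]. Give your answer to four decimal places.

The regression of B on A has slope ρ·σ_B/σ_A and passes through (μ_A, μ_B).
E[B | A=-0.88] = -4.09 + (-0.27)·(5.89/0.55)·(-0.88 − (-0.89)) = -4.09 + (-2.8915)·(0.01) = -4.1189.

-4.1189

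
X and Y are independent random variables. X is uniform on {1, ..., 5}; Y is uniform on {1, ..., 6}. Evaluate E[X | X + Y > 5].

7/2

P(X + Y > 5) = 2/3.
Summing X·P(x,y) over outcomes with X + Y > 5 gives 7/3.
E[X | X + Y > 5] = (7/3) / (2/3) = 7/2.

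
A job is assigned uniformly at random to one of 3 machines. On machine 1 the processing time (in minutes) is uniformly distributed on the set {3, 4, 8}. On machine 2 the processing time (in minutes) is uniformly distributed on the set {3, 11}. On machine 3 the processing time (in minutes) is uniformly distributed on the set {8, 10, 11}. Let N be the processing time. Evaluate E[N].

65/9

E[N | machine 1] = (3+4+8)/3 = 5.
E[N | machine 2] = (3+11)/2 = 7.
E[N | machine 3] = (8+10+11)/3 = 29/3.
E[N] = (1/3)·(5) + (1/3)·(7) + (1/3)·(29/3) = 65/9.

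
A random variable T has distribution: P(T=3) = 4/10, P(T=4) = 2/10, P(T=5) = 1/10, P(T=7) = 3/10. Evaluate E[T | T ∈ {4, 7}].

P(T ∈ {4, 7}) = 1/2.
Σ over the event: 4·1/5 + 7·3/10 = 29/10.
E[T | T ∈ {4, 7}] = (29/10) / (1/2) = 29/5.

29/5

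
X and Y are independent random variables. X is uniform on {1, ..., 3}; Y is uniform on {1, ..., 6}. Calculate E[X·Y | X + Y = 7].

28/3

Outcomes with X + Y = 7: (1,6), (2,5), (3,4), each with probability 1/18.
E[X·Y | X + Y = 7] = (6 + 10 + 12) / 3 = 28/3.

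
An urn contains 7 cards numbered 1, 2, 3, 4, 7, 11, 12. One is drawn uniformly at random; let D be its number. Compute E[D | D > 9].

P(D > 9) = 2/7.
Σ over the event: 11·1/7 + 12·1/7 = 23/7.
E[D | D > 9] = (23/7) / (2/7) = 23/2.

23/2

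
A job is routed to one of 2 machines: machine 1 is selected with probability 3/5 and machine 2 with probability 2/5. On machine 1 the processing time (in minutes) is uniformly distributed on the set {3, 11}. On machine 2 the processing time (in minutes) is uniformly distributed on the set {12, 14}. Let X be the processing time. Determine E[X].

47/5

E[X | machine 1] = (3+11)/2 = 7.
E[X | machine 2] = (12+14)/2 = 13.
By the law of total expectation,
E[X] = (3/5)·(7) + (2/5)·(13) = 47/5.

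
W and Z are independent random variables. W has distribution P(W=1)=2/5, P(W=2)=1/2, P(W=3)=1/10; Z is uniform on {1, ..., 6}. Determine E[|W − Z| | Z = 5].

P(Z = 5) = 1/6.
Summing |W−Z|·P(x,y) over outcomes with Z = 5 gives 11/20.
E[|W − Z| | Z = 5] = (11/20) / (1/6) = 33/10.

33/10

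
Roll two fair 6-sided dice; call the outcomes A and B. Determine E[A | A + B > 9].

16/3

Outcomes with A + B > 9: (4,6), (5,5), (5,6), (6,4), (6,5), (6,6), each with probability 1/36.
E[A | A + B > 9] = (4 + 5 + 5 + 6 + 6 + 6) / 6 = 16/3.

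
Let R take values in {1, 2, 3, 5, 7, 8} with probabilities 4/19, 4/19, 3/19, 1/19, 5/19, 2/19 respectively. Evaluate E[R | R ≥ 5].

7

P(R ≥ 5) = 8/19.
Σ over the event: 5·1/19 + 7·5/19 + 8·2/19 = 56/19.
E[R | R ≥ 5] = (56/19) / (8/19) = 7.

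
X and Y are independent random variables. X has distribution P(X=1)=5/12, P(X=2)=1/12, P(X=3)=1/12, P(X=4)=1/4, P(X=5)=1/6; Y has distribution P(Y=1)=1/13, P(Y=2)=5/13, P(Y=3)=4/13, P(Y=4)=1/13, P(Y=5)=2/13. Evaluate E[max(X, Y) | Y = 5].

5

P(Y = 5) = 2/13.
Summing max(X,Y)·P(x,y) over outcomes with Y = 5 gives 10/13.
E[max(X, Y) | Y = 5] = (10/13) / (2/13) = 5.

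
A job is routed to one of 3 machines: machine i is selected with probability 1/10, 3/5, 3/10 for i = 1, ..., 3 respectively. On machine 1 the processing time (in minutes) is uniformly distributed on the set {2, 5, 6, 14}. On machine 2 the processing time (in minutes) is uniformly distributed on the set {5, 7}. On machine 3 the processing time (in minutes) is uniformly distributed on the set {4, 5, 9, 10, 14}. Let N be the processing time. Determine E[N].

E[N | machine 1] = (2+5+6+14)/4 = 27/4.
E[N | machine 2] = (5+7)/2 = 6.
E[N | machine 3] = (4+5+9+10+14)/5 = 42/5.
E[N] = (1/10)·(27/4) + (3/5)·(6) + (3/10)·(42/5) = 1359/200.

1359/200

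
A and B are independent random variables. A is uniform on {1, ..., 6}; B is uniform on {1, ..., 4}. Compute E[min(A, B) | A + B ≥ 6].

37/14

P(A + B ≥ 6) = 7/12.
Summing min(A,B)·P(x,y) over outcomes with A + B ≥ 6 gives 37/24.
E[min(A, B) | A + B ≥ 6] = (37/24) / (7/12) = 37/14.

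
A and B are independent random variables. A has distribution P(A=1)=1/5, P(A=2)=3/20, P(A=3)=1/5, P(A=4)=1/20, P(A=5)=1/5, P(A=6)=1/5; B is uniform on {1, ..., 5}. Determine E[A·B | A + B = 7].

77/8

P(A + B = 7) = 4/25.
Summing AB·P(x,y) over outcomes with A + B = 7 gives 77/50.
E[A·B | A + B = 7] = (77/50) / (4/25) = 77/8.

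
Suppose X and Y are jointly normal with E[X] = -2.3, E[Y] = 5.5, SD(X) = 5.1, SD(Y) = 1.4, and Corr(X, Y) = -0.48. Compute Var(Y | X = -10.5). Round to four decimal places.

Var(Y | X=x) = (1 − ρ²)·σ_Y².
Var(Y | X=-10.5) = (1.4)²·(1 − (-0.48)²) = 1.96·0.7696 = 1.5084.

1.5084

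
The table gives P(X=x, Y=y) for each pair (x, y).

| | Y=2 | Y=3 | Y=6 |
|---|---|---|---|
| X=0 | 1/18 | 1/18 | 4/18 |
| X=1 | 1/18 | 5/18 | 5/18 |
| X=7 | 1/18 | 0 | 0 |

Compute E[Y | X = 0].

29/6

P(X = 0) = 1/3.
Σ Y·P over the event = 2·(1/18) + 3·(1/18) + 6·(4/18) = 29/18.
E[Y | X = 0] = (29/18) / (1/3) = 29/6.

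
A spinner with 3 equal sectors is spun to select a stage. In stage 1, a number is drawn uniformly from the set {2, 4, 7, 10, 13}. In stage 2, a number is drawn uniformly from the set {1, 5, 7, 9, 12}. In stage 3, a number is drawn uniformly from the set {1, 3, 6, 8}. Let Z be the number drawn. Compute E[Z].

E[Z | stage 1] = (2+4+7+10+13)/5 = 36/5.
E[Z | stage 2] = (1+5+7+9+12)/5 = 34/5.
E[Z | stage 3] = (1+3+6+8)/4 = 9/2.
E[Z] = (1/3)·(36/5) + (1/3)·(34/5) + (1/3)·(9/2) = 37/6.

37/6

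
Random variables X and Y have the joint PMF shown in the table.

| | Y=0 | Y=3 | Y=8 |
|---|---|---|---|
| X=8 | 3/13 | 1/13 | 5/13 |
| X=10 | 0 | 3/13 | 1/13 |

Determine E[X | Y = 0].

8

P(Y = 0) = 3/13.
Σ X·P over the event = 8·(3/13) = 24/13.
E[X | Y = 0] = (24/13) / (3/13) = 8.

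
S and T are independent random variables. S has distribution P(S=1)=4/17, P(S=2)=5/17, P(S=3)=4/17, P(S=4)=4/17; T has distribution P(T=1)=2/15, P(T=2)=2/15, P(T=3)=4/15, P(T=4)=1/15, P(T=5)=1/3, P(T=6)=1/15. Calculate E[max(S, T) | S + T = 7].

229/49

P(S + T = 7) = 49/255.
Summing max(S,T)·P(x,y) over outcomes with S + T = 7 gives 229/255.
E[max(S, T) | S + T = 7] = (229/255) / (49/255) = 229/49.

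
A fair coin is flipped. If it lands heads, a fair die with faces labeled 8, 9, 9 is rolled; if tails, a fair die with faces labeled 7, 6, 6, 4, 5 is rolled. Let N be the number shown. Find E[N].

107/15

E[N | heads] = (8+9+9)/3 = 26/3.
E[N | tails] = (7+6+6+4+5)/5 = 28/5.
E[N] = (1/2)·(26/3) + (1/2)·(28/5) = 107/15.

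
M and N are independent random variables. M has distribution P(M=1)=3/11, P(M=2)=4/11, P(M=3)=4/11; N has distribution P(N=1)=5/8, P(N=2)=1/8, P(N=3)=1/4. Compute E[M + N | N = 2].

P(N = 2) = 1/8.
Summing (M+N)·P(x,y) over outcomes with N = 2 gives 45/88.
E[M + N | N = 2] = (45/88) / (1/8) = 45/11.

45/11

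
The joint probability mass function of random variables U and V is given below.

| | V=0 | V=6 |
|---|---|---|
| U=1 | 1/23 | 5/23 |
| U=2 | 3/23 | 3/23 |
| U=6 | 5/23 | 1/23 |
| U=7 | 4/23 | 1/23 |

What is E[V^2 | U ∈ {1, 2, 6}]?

18

P(U ∈ {1, 2, 6}) = 18/23.
Σ V^2·P over the event = 0·(1/23) + 36·(5/23) + 0·(3/23) + 36·(3/23) + 0·(5/23) + 36·(1/23) = 324/23.
E[V^2 | U ∈ {1, 2, 6}] = (324/23) / (18/23) = 18.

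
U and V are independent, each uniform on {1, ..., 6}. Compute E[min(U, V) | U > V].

7/3

P(U > V) = 5/12.
Summing min(U,V)·P(x,y) over outcomes with U > V gives 35/36.
E[min(U, V) | U > V] = (35/36) / (5/12) = 7/3.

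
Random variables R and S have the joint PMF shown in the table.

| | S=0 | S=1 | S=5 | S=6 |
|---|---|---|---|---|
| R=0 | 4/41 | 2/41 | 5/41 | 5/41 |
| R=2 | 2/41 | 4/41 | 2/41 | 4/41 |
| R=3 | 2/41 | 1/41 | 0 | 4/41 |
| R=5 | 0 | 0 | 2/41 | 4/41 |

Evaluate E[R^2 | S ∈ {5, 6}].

105/13

P(S ∈ {5, 6}) = 26/41.
Σ R^2·P over the event = 0·(5/41) + 0·(5/41) + 4·(2/41) + 4·(4/41) + 9·(4/41) + 25·(2/41) + 25·(4/41) = 210/41.
E[R^2 | S ∈ {5, 6}] = (210/41) / (26/41) = 105/13.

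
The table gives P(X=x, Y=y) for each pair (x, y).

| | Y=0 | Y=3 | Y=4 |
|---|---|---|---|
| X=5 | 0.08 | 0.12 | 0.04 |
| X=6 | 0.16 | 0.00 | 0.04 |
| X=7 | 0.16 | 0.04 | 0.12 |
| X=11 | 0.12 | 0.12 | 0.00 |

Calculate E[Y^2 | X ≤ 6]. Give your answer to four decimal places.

P(X ≤ 6) = 0.44.
Σ Y^2·P over the event = 0·(0.08) + 9·(0.12) + 16·(0.04) + 0·(0.16) + 16·(0.04) = 2.36.
E[Y^2 | X ≤ 6] = (2.36) / (0.44) = 5.3636.

5.3636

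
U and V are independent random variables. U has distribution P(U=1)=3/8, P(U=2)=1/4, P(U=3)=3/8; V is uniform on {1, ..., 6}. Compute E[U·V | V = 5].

10

P(V = 5) = 1/6.
Summing UV·P(x,y) over outcomes with V = 5 gives 5/3.
E[U·V | V = 5] = (5/3) / (1/6) = 10.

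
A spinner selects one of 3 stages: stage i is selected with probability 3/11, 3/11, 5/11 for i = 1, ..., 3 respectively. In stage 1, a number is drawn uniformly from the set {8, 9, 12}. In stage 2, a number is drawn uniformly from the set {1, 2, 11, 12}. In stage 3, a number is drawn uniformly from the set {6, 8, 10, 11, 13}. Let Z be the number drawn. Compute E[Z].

193/22

E[Z | stage 1] = (8+9+12)/3 = 29/3.
E[Z | stage 2] = (1+2+11+12)/4 = 13/2.
E[Z | stage 3] = (6+8+10+11+13)/5 = 48/5.
By the law of total expectation,
E[Z] = (3/11)·(29/3) + (3/11)·(13/2) + (5/11)·(48/5) = 193/22.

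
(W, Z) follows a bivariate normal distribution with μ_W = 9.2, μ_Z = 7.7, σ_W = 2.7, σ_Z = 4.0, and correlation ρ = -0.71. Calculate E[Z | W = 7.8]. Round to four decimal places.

E[Z | W=x] = μ_Z + ρ(σ_Z/σ_W)(x − μ_W) for jointly normal variables.
E[Z | W=7.8] = 7.7 + (-0.71)·(4.0/2.7)·(7.8 − (9.2)) = 7.7 + (-1.05185)·(-1.4) = 9.1726.

9.1726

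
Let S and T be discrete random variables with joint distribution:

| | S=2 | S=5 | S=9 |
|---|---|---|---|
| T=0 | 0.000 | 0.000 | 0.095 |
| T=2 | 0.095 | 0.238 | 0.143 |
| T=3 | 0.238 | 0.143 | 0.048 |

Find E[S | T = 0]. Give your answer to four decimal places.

P(T = 0) = 0.095.
Summing S·P(S=x,T=y) over the conditioning event gives 0.855.
E[S | T = 0] = (0.855) / (0.095) = 9.0000.

9.0000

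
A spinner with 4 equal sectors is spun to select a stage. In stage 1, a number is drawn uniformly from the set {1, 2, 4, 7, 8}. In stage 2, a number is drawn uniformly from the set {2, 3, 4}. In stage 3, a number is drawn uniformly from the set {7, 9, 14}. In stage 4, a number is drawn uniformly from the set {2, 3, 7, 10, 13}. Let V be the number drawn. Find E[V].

E[V | stage 1] = (1+2+4+7+8)/5 = 22/5.
E[V | stage 2] = (2+3+4)/3 = 3.
E[V | stage 3] = (7+9+14)/3 = 10.
E[V | stage 4] = (2+3+7+10+13)/5 = 7.
By the law of total expectation,
E[V] = (1/4)·(22/5) + (1/4)·(3) + (1/4)·(10) + (1/4)·(7) = 61/10.

61/10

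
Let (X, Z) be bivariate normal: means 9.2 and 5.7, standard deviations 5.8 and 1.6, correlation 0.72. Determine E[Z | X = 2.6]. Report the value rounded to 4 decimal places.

The regression of Z on X has slope ρ·σ_Z/σ_X and passes through (μ_X, μ_Z).
E[Z | X=2.6] = 5.7 + (0.72)·(1.6/5.8)·(2.6 − (9.2)) = 5.7 + (0.19862)·(-6.6) = 4.3891.

4.3891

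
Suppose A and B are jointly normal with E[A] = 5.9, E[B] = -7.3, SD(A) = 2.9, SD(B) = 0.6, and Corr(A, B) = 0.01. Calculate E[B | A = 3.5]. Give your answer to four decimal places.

-7.3050

The regression of B on A has slope ρ·σ_B/σ_A and passes through (μ_A, μ_B).
E[B | A=3.5] = -7.3 + (0.01)·(0.6/2.9)·(3.5 − (5.9)) = -7.3 + (0.002069)·(-2.4) = -7.3050.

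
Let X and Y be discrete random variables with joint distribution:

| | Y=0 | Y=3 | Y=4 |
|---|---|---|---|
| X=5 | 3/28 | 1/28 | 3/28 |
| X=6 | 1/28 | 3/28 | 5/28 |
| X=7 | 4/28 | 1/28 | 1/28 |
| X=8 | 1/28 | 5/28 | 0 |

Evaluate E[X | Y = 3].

P(Y = 3) = 5/14.
Σ X·P over the event = 5·(1/28) + 6·(3/28) + 7·(1/28) + 8·(5/28) = 5/2.
E[X | Y = 3] = (5/2) / (5/14) = 7.

7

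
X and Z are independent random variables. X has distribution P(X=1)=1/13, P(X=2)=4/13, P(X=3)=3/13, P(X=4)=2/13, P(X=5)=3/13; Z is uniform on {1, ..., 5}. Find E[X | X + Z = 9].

23/5

P(X + Z = 9) = 1/13.
Summing X·P(x,y) over outcomes with X + Z = 9 gives 23/65.
E[X | X + Z = 9] = (23/65) / (1/13) = 23/5.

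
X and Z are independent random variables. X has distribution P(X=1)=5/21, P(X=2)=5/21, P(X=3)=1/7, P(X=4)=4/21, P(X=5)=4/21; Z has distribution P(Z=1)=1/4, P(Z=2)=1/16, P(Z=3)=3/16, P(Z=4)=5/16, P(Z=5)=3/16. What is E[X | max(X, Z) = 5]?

88/23

P(max(X, Z) = 5) = 115/336.
Summing X·P(x,y) over outcomes with max(X, Z) = 5 gives 55/42.
E[X | max(X, Z) = 5] = (55/42) / (115/336) = 88/23.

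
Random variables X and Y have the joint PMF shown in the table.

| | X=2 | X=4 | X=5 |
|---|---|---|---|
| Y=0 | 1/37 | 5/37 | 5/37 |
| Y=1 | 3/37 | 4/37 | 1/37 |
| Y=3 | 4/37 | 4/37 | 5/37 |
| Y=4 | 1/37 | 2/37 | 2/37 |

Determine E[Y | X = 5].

P(X = 5) = 13/37.
Σ Y·P over the event = 0·(5/37) + 1·(1/37) + 3·(5/37) + 4·(2/37) = 24/37.
E[Y | X = 5] = (24/37) / (13/37) = 24/13.

24/13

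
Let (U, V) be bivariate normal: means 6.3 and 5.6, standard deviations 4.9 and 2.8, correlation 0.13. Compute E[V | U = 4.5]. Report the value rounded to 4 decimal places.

E[V | U=x] = μ_V + ρ(σ_V/σ_U)(x − μ_U) for jointly normal variables.
E[V | U=4.5] = 5.6 + (0.13)·(2.8/4.9)·(4.5 − (6.3)) = 5.6 + (0.074286)·(-1.8) = 5.4663.

5.4663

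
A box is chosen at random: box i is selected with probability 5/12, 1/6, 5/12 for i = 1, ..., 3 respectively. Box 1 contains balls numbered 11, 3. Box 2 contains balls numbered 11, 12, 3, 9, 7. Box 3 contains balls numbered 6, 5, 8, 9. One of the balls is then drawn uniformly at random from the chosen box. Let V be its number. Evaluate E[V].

E[V | box 1] = (11+3)/2 = 7.
E[V | box 2] = (11+12+3+9+7)/5 = 42/5.
E[V | box 3] = (6+5+8+9)/4 = 7.
E[V] = (5/12)·(7) + (1/6)·(42/5) + (5/12)·(7) = 217/30.

217/30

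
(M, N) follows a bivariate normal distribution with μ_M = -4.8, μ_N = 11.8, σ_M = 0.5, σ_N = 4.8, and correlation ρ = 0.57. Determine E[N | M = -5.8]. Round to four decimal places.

6.3280

E[N | M=x] = μ_N + ρ(σ_N/σ_M)(x − μ_M) for jointly normal variables.
E[N | M=-5.8] = 11.8 + (0.57)·(4.8/0.5)·(-5.8 − (-4.8)) = 11.8 + (5.472)·(-1) = 6.3280.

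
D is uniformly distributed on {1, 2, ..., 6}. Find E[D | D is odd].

Given D is odd, D is equally likely to be any of {1, 3, 5}.
E[D | D is odd] = (1 + 3 + 5) / 3 = 3.

3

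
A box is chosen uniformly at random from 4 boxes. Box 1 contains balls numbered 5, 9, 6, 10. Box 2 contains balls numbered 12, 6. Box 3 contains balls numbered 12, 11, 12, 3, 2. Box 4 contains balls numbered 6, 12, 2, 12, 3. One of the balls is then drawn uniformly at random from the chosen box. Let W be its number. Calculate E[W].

63/8

E[W | box 1] = (5+9+6+10)/4 = 15/2.
E[W | box 2] = (12+6)/2 = 9.
E[W | box 3] = (12+11+12+3+2)/5 = 8.
E[W | box 4] = (6+12+2+12+3)/5 = 7.
E[W] = (1/4)·(15/2) + (1/4)·(9) + (1/4)·(8) + (1/4)·(7) = 63/8.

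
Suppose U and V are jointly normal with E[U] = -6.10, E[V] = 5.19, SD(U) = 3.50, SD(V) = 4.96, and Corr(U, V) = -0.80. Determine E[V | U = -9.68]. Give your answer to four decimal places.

9.2487

For a bivariate normal, E[V | U=x] = μ_V + ρ·(σ_V/σ_U)·(x − μ_U).
E[V | U=-9.68] = 5.19 + (-0.80)·(4.96/3.50)·(-9.68 − (-6.10)) = 5.19 + (-1.13371)·(-3.58) = 9.2487.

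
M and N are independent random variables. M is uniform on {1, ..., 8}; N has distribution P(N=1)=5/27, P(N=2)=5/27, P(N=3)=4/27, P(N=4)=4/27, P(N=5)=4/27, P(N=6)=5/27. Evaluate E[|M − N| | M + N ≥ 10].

P(M + N ≥ 10) = 11/36.
Summing |M−N|·P(x,y) over outcomes with M + N ≥ 10 gives 13/18.
E[|M − N| | M + N ≥ 10] = (13/18) / (11/36) = 26/11.

26/11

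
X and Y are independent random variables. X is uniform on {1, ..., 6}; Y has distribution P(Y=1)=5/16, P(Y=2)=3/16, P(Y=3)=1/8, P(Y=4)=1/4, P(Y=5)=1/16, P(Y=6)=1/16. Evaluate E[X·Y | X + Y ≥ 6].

804/59

P(X + Y ≥ 6) = 59/96.
Summing XY·P(x,y) over outcomes with X + Y ≥ 6 gives 67/8.
E[X·Y | X + Y ≥ 6] = (67/8) / (59/96) = 804/59.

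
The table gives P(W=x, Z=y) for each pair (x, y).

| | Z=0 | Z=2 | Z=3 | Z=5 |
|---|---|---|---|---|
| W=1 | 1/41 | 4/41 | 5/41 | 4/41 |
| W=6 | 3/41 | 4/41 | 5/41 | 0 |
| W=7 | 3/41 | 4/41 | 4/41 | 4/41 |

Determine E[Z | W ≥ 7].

8/3

P(W ≥ 7) = 15/41.
Σ Z·P over the event = 0·(3/41) + 2·(4/41) + 3·(4/41) + 5·(4/41) = 40/41.
E[Z | W ≥ 7] = (40/41) / (15/41) = 8/3.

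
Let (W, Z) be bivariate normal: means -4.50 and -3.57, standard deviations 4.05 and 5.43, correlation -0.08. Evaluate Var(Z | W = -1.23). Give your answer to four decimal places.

29.2962

Var(Z | W=x) = (1 − ρ²)·σ_Z².
Var(Z | W=-1.23) = (5.43)²·(1 − (-0.08)²) = 29.4849·0.9936 = 29.2962.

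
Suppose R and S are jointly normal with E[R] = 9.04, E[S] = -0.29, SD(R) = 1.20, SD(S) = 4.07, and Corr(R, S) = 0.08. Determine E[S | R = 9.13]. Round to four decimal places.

-0.2656

The regression of S on R has slope ρ·σ_S/σ_R and passes through (μ_R, μ_S).
E[S | R=9.13] = -0.29 + (0.08)·(4.07/1.20)·(9.13 − (9.04)) = -0.29 + (0.27133)·(0.09) = -0.2656.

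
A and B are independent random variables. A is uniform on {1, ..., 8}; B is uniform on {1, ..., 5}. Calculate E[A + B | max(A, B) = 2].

10/3

Outcomes with max(A, B) = 2: (1,2), (2,1), (2,2), each with probability 1/40.
E[A + B | max(A, B) = 2] = (3 + 3 + 4) / 3 = 10/3.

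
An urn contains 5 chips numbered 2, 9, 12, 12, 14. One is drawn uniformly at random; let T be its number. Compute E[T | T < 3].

2

P(T < 3) = 1/5.
Σ over the event: 2·1/5 = 2/5.
E[T | T < 3] = (2/5) / (1/5) = 2.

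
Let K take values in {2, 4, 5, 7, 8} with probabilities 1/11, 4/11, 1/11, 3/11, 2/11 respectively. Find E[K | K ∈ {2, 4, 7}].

P(K ∈ {2, 4, 7}) = 8/11.
Σ over the event: 2·1/11 + 4·4/11 + 7·3/11 = 39/11.
E[K | K ∈ {2, 4, 7}] = (39/11) / (8/11) = 39/8.

39/8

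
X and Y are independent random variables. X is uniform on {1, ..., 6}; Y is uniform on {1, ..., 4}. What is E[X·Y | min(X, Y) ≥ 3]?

P(min(X, Y) ≥ 3) = 1/3.
Summing XY·P(x,y) over outcomes with min(X, Y) ≥ 3 gives 21/4.
E[X·Y | min(X, Y) ≥ 3] = (21/4) / (1/3) = 63/4.

63/4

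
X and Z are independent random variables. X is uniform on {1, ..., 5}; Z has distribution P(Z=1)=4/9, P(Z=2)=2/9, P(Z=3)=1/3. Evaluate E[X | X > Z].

107/28

P(X > Z) = 28/45.
Summing X·P(x,y) over outcomes with X > Z gives 107/45.
E[X | X > Z] = (107/45) / (28/45) = 107/28.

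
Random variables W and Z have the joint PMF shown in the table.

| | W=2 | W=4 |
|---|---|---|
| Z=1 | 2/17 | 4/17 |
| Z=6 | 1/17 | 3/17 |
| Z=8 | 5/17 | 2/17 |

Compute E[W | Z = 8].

18/7

P(Z = 8) = 7/17.
Σ W·P over the event = 2·(5/17) + 4·(2/17) = 18/17.
E[W | Z = 8] = (18/17) / (7/17) = 18/7.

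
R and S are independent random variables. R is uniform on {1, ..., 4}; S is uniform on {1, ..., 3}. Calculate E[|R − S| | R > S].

Outcomes with R > S: (2,1), (3,1), (3,2), (4,1), (4,2), (4,3), each with probability 1/12.
E[|R − S| | R > S] = (1 + 2 + 1 + 3 + 2 + 1) / 6 = 5/3.

5/3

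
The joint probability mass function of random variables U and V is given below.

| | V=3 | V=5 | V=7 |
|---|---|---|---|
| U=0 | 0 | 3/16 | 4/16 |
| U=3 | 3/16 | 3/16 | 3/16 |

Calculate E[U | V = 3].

P(V = 3) = 3/16.
Σ U·P over the event = 3·(3/16) = 9/16.
E[U | V = 3] = (9/16) / (3/16) = 3.

3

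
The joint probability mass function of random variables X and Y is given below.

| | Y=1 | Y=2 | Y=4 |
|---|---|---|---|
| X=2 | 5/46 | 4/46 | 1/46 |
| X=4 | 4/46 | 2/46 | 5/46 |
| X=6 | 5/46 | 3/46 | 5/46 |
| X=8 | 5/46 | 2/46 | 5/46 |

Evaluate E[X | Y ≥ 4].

P(Y ≥ 4) = 8/23.
Summing X·P(X=x,Y=y) over the conditioning event gives 2.
E[X | Y ≥ 4] = (2) / (8/23) = 23/4.

23/4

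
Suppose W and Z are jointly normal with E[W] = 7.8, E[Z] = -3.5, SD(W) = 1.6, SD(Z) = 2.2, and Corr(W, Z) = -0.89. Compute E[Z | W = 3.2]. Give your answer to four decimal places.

For a bivariate normal, E[Z | W=x] = μ_Z + ρ·(σ_Z/σ_W)·(x − μ_W).
E[Z | W=3.2] = -3.5 + (-0.89)·(2.2/1.6)·(3.2 − (7.8)) = -3.5 + (-1.22375)·(-4.6) = 2.1293.

2.1293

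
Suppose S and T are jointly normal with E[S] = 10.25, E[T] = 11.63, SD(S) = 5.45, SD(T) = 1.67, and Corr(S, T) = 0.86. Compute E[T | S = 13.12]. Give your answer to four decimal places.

E[T | S=x] = μ_T + ρ(σ_T/σ_S)(x − μ_S) for jointly normal variables.
E[T | S=13.12] = 11.63 + (0.86)·(1.67/5.45)·(13.12 − (10.25)) = 11.63 + (0.26352)·(2.87) = 12.3863.

12.3863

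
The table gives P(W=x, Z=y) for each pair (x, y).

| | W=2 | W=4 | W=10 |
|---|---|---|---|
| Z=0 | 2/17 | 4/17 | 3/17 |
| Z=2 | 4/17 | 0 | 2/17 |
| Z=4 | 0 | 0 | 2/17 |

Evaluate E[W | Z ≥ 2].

6

P(Z ≥ 2) = 8/17.
Σ W·P over the event = 2·(4/17) + 10·(2/17) + 10·(2/17) = 48/17.
E[W | Z ≥ 2] = (48/17) / (8/17) = 6.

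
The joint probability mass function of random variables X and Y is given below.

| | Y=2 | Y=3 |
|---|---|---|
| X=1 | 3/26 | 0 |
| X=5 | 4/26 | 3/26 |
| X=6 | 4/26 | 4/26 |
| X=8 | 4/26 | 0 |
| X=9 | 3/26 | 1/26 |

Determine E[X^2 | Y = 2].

P(Y = 2) = 9/13.
Σ X^2·P over the event = 1·(3/26) + 25·(4/26) + 36·(4/26) + 64·(4/26) + 81·(3/26) = 373/13.
E[X^2 | Y = 2] = (373/13) / (9/13) = 373/9.

373/9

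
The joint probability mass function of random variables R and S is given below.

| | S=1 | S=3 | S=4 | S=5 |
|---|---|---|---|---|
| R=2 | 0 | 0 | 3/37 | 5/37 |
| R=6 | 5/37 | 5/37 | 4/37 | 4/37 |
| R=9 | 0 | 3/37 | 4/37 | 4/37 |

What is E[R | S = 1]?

6

P(S = 1) = 5/37.
Σ R·P over the event = 6·(5/37) = 30/37.
E[R | S = 1] = (30/37) / (5/37) = 6.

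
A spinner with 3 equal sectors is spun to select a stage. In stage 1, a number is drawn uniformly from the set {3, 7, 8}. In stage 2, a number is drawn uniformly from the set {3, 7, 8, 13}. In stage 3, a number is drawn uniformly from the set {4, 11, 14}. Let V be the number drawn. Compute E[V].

E[V | stage 1] = (3+7+8)/3 = 6.
E[V | stage 2] = (3+7+8+13)/4 = 31/4.
E[V | stage 3] = (4+11+14)/3 = 29/3.
By the law of total expectation,
E[V] = (1/3)·(6) + (1/3)·(31/4) + (1/3)·(29/3) = 281/36.

281/36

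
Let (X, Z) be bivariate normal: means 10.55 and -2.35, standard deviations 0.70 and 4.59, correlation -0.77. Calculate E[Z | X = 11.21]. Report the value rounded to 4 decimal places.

-5.6823

E[Z | X=x] = μ_Z + ρ(σ_Z/σ_X)(x − μ_X) for jointly normal variables.
E[Z | X=11.21] = -2.35 + (-0.77)·(4.59/0.70)·(11.21 − (10.55)) = -2.35 + (-5.049)·(0.66) = -5.6823.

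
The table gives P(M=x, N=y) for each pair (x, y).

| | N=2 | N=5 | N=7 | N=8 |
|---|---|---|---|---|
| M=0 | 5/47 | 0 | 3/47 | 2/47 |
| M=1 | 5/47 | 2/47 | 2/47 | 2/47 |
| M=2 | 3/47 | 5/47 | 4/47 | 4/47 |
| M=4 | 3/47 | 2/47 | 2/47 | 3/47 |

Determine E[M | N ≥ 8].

2

P(N ≥ 8) = 11/47.
Σ M·P over the event = 0·(2/47) + 1·(2/47) + 2·(4/47) + 4·(3/47) = 22/47.
E[M | N ≥ 8] = (22/47) / (11/47) = 2.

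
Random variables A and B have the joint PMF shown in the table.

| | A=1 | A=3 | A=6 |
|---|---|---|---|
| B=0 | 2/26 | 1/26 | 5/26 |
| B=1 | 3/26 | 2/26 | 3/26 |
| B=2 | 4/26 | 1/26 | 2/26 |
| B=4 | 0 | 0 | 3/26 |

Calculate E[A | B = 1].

P(B = 1) = 4/13.
Σ A·P over the event = 1·(3/26) + 3·(2/26) + 6·(3/26) = 27/26.
E[A | B = 1] = (27/26) / (4/13) = 27/8.

27/8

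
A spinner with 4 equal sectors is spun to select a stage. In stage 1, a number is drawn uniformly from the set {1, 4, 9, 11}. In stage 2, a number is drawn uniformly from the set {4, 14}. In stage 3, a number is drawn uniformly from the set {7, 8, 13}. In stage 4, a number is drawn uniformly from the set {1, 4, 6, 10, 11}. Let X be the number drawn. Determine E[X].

1859/240

E[X | stage 1] = (1+4+9+11)/4 = 25/4.
E[X | stage 2] = (4+14)/2 = 9.
E[X | stage 3] = (7+8+13)/3 = 28/3.
E[X | stage 4] = (1+4+6+10+11)/5 = 32/5.
By the law of total expectation,
E[X] = (1/4)·(25/4) + (1/4)·(9) + (1/4)·(28/3) + (1/4)·(32/5) = 1859/240.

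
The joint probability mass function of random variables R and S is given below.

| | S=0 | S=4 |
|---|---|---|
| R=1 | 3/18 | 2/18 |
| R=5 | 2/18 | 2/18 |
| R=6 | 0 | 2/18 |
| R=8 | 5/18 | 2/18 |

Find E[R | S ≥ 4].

5

P(S ≥ 4) = 4/9.
Σ R·P over the event = 1·(2/18) + 5·(2/18) + 6·(2/18) + 8·(2/18) = 20/9.
E[R | S ≥ 4] = (20/9) / (4/9) = 5.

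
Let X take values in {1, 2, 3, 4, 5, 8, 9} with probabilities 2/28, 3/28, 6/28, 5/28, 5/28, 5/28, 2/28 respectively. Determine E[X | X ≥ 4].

103/17

P(X ≥ 4) = 17/28.
Σ over the event: 4·5/28 + 5·5/28 + 8·5/28 + 9·1/14 = 103/28.
E[X | X ≥ 4] = (103/28) / (17/28) = 103/17.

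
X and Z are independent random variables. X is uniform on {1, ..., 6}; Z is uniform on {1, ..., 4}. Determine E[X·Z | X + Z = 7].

10

Outcomes with X + Z = 7: (3,4), (4,3), (5,2), (6,1), each with probability 1/24.
E[X·Z | X + Z = 7] = (12 + 12 + 10 + 6) / 4 = 10.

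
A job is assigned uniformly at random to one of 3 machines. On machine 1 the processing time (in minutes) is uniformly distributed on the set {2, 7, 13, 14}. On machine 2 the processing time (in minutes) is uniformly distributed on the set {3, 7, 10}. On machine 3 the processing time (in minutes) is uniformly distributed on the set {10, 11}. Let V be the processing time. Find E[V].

E[V | machine 1] = (2+7+13+14)/4 = 9.
E[V | machine 2] = (3+7+10)/3 = 20/3.
E[V | machine 3] = (10+11)/2 = 21/2.
By the law of total expectation,
E[V] = (1/3)·(9) + (1/3)·(20/3) + (1/3)·(21/2) = 157/18.

157/18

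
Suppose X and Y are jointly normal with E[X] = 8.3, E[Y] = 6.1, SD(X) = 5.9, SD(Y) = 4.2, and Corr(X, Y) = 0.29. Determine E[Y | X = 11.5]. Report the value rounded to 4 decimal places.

6.7606

The regression of Y on X has slope ρ·σ_Y/σ_X and passes through (μ_X, μ_Y).
E[Y | X=11.5] = 6.1 + (0.29)·(4.2/5.9)·(11.5 − (8.3)) = 6.1 + (0.20644)·(3.2) = 6.7606.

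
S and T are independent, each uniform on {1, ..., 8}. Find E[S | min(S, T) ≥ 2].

P(min(S, T) ≥ 2) = 49/64.
Summing S·P(x,y) over outcomes with min(S, T) ≥ 2 gives 245/64.
E[S | min(S, T) ≥ 2] = (245/64) / (49/64) = 5.

5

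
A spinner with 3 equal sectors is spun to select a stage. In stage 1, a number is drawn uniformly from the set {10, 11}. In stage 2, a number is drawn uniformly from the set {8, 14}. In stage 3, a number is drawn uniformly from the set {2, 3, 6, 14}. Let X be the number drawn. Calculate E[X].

37/4

E[X | stage 1] = (10+11)/2 = 21/2.
E[X | stage 2] = (8+14)/2 = 11.
E[X | stage 3] = (2+3+6+14)/4 = 25/4.
E[X] = (1/3)·(21/2) + (1/3)·(11) + (1/3)·(25/4) = 37/4.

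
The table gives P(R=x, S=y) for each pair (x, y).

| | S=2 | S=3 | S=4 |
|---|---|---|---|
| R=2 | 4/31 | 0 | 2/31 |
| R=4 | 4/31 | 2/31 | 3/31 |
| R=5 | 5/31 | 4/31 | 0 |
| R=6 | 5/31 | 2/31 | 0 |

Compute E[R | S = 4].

P(S = 4) = 5/31.
Σ R·P over the event = 2·(2/31) + 4·(3/31) = 16/31.
E[R | S = 4] = (16/31) / (5/31) = 16/5.

16/5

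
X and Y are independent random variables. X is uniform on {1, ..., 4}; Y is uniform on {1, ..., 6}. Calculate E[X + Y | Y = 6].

17/2

Outcomes with Y = 6: (1,6), (2,6), (3,6), (4,6), each with probability 1/24.
E[X + Y | Y = 6] = (7 + 8 + 9 + 10) / 4 = 17/2.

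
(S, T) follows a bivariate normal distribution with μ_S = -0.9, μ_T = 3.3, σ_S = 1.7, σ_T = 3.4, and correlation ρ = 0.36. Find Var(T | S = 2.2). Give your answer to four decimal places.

The conditional variance in a bivariate normal is σ_T²(1 − ρ²), independent of x.
Var(T | S=2.2) = (3.4)²·(1 − (0.36)²) = 11.56·0.8704 = 10.0618.

10.0618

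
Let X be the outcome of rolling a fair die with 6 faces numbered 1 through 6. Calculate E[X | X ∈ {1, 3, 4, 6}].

P(X ∈ {1, 3, 4, 6}) = 2/3.
Σ over the event: 1·1/6 + 3·1/6 + 4·1/6 + 6·1/6 = 7/3.
E[X | X ∈ {1, 3, 4, 6}] = (7/3) / (2/3) = 7/2.

7/2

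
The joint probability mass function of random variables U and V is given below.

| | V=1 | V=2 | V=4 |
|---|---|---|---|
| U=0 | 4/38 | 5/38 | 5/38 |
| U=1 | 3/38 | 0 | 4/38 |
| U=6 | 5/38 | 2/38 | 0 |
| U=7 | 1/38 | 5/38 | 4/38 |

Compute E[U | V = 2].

P(V = 2) = 6/19.
Σ U·P over the event = 0·(5/38) + 6·(2/38) + 7·(5/38) = 47/38.
E[U | V = 2] = (47/38) / (6/19) = 47/12.

47/12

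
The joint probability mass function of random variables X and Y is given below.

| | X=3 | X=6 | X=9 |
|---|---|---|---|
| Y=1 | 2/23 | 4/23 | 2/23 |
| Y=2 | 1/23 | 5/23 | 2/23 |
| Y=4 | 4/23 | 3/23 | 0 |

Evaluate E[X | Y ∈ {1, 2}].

99/16

P(Y ∈ {1, 2}) = 16/23.
Σ X·P over the event = 3·(2/23) + 3·(1/23) + 6·(4/23) + 6·(5/23) + 9·(2/23) + 9·(2/23) = 99/23.
E[X | Y ∈ {1, 2}] = (99/23) / (16/23) = 99/16.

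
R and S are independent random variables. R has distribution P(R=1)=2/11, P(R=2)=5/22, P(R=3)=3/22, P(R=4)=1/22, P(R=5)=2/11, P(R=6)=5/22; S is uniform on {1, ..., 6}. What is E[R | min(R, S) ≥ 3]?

63/13

P(min(R, S) ≥ 3) = 13/33.
Summing R·P(x,y) over outcomes with min(R, S) ≥ 3 gives 21/11.
E[R | min(R, S) ≥ 3] = (21/11) / (13/33) = 63/13.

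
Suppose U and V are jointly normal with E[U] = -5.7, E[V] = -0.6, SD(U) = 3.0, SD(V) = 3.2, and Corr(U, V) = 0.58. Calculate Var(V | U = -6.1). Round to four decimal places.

6.7953

The conditional variance in a bivariate normal is σ_V²(1 − ρ²), independent of x.
Var(V | U=-6.1) = (3.2)²·(1 − (0.58)²) = 10.24·0.6636 = 6.7953.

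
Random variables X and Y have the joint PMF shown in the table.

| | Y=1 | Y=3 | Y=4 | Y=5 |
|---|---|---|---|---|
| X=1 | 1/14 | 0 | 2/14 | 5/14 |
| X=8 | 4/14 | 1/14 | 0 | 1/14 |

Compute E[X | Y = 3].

8

P(Y = 3) = 1/14.
Σ X·P over the event = 8·(1/14) = 4/7.
E[X | Y = 3] = (4/7) / (1/14) = 8.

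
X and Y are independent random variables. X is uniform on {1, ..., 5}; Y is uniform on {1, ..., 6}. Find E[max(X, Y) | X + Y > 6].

77/15

P(X + Y > 6) = 1/2.
Summing max(X,Y)·P(x,y) over outcomes with X + Y > 6 gives 77/30.
E[max(X, Y) | X + Y > 6] = (77/30) / (1/2) = 77/15.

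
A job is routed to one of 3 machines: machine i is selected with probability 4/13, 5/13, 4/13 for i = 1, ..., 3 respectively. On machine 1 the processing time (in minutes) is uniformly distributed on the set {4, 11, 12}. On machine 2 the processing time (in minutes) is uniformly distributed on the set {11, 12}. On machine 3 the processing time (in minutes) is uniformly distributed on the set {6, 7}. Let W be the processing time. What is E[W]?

E[W | machine 1] = (4+11+12)/3 = 9.
E[W | machine 2] = (11+12)/2 = 23/2.
E[W | machine 3] = (6+7)/2 = 13/2.
E[W] = (4/13)·(9) + (5/13)·(23/2) + (4/13)·(13/2) = 239/26.

239/26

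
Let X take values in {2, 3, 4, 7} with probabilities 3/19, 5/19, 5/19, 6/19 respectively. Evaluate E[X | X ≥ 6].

P(X ≥ 6) = 6/19.
Σ over the event: 7·6/19 = 42/19.
E[X | X ≥ 6] = (42/19) / (6/19) = 7.

7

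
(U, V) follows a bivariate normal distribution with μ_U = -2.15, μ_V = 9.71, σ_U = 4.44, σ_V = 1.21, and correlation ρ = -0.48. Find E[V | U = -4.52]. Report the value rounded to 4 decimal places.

10.0200

For a bivariate normal, E[V | U=x] = μ_V + ρ·(σ_V/σ_U)·(x − μ_U).
E[V | U=-4.52] = 9.71 + (-0.48)·(1.21/4.44)·(-4.52 − (-2.15)) = 9.71 + (-0.13081)·(-2.37) = 10.0200.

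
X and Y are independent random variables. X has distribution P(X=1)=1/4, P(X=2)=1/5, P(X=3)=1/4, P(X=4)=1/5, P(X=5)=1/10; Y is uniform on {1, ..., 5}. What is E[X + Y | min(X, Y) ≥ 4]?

53/6

P(min(X, Y) ≥ 4) = 3/25.
Summing (X+Y)·P(x,y) over outcomes with min(X, Y) ≥ 4 gives 53/50.
E[X + Y | min(X, Y) ≥ 4] = (53/50) / (3/25) = 53/6.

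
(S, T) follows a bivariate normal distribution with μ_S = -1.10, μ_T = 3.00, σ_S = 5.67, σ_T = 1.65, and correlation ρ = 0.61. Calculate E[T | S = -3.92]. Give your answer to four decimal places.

The regression of T on S has slope ρ·σ_T/σ_S and passes through (μ_S, μ_T).
E[T | S=-3.92] = 3.00 + (0.61)·(1.65/5.67)·(-3.92 − (-1.10)) = 3.00 + (0.17751)·(-2.82) = 2.4994.

2.4994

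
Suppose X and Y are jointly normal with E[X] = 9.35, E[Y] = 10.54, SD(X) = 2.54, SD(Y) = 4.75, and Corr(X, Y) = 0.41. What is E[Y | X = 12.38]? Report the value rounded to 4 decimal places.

12.8632

E[Y | X=x] = μ_Y + ρ(σ_Y/σ_X)(x − μ_X) for jointly normal variables.
E[Y | X=12.38] = 10.54 + (0.41)·(4.75/2.54)·(12.38 − (9.35)) = 10.54 + (0.76673)·(3.03) = 12.8632.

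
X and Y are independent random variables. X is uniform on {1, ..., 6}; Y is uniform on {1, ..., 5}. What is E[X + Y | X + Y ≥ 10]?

Outcomes with X + Y ≥ 10: (5,5), (6,4), (6,5), each with probability 1/30.
E[X + Y | X + Y ≥ 10] = (10 + 10 + 11) / 3 = 31/3.

31/3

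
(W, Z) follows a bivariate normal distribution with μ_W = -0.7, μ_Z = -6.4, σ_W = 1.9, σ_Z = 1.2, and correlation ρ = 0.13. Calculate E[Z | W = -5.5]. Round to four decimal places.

-6.7941

E[Z | W=x] = μ_Z + ρ(σ_Z/σ_W)(x − μ_W) for jointly normal variables.
E[Z | W=-5.5] = -6.4 + (0.13)·(1.2/1.9)·(-5.5 − (-0.7)) = -6.4 + (0.082105)·(-4.8) = -6.7941.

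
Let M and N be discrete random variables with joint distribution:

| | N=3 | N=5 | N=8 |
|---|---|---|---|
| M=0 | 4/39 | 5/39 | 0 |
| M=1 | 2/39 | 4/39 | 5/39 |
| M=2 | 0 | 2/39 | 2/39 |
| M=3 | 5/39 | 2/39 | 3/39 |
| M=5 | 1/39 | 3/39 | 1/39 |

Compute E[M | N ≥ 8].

23/11

P(N ≥ 8) = 11/39.
Summing M·P(M=x,N=y) over the conditioning event gives 23/39.
E[M | N ≥ 8] = (23/39) / (11/39) = 23/11.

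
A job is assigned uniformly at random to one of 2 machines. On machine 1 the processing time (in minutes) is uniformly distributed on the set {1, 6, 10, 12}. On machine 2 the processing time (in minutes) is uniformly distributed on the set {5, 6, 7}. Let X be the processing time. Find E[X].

E[X | machine 1] = (1+6+10+12)/4 = 29/4.
E[X | machine 2] = (5+6+7)/3 = 6.
By the law of total expectation,
E[X] = (1/2)·(29/4) + (1/2)·(6) = 53/8.

53/8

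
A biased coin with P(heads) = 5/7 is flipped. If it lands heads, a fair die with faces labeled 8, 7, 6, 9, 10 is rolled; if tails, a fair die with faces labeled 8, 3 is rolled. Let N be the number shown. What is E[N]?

E[N | heads] = (8+7+6+9+10)/5 = 8.
E[N | tails] = (8+3)/2 = 11/2.
By the law of total expectation,
E[N] = (5/7)·(8) + (2/7)·(11/2) = 51/7.

51/7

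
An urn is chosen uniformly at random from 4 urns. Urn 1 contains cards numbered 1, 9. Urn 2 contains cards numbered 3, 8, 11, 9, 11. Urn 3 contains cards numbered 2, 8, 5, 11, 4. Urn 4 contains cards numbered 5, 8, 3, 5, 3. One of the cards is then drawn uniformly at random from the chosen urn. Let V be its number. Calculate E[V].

E[V | urn 1] = (1+9)/2 = 5.
E[V | urn 2] = (3+8+11+9+11)/5 = 42/5.
E[V | urn 3] = (2+8+5+11+4)/5 = 6.
E[V | urn 4] = (5+8+3+5+3)/5 = 24/5.
By the law of total expectation,
E[V] = (1/4)·(5) + (1/4)·(42/5) + (1/4)·(6) + (1/4)·(24/5) = 121/20.

121/20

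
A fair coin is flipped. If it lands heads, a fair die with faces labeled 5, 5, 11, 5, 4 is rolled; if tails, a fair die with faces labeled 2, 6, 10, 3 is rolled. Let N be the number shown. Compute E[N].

45/8

E[N | heads] = (5+5+11+5+4)/5 = 6.
E[N | tails] = (2+6+10+3)/4 = 21/4.
By the law of total expectation,
E[N] = (1/2)·(6) + (1/2)·(21/4) = 45/8.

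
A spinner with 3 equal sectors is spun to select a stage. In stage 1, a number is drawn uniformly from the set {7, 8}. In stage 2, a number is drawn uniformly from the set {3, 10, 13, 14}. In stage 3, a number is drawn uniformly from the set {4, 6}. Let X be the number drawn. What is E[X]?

E[X | stage 1] = (7+8)/2 = 15/2.
E[X | stage 2] = (3+10+13+14)/4 = 10.
E[X | stage 3] = (4+6)/2 = 5.
By the law of total expectation,
E[X] = (1/3)·(15/2) + (1/3)·(10) + (1/3)·(5) = 15/2.

15/2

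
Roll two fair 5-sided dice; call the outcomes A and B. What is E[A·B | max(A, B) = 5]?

125/9

Outcomes with max(A, B) = 5: (1,5), (2,5), (3,5), (4,5), (5,1), (5,2), (5,3), (5,4), (5,5), each with probability 1/25.
E[A·B | max(A, B) = 5] = (5 + 10 + 15 + 20 + 5 + 10 + 15 + 20 + 25) / 9 = 125/9.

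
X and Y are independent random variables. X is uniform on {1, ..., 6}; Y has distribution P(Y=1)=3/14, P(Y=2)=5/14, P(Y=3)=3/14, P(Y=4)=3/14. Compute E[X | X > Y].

114/25

P(X > Y) = 25/42.
Summing X·P(x,y) over outcomes with X > Y gives 19/7.
E[X | X > Y] = (19/7) / (25/42) = 114/25.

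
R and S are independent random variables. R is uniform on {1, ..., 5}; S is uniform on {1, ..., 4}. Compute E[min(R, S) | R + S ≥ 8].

Outcomes with R + S ≥ 8: (4,4), (5,3), (5,4), each with probability 1/20.
E[min(R, S) | R + S ≥ 8] = (4 + 3 + 4) / 3 = 11/3.

11/3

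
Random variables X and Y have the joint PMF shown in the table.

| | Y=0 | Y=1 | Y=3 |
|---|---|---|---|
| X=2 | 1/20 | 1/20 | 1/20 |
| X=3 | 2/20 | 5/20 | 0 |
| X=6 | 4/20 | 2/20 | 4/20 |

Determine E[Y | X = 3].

P(X = 3) = 7/20.
Σ Y·P over the event = 0·(2/20) + 1·(5/20) = 1/4.
E[Y | X = 3] = (1/4) / (7/20) = 5/7.

5/7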